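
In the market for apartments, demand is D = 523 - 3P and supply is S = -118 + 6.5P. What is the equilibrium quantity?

Set D = S: 523 - 3P = -118 + 6.5P.
641 = 9.5P, so P* = 1282/19.
Q* = 523 − 3(1282/19) = 6091/19.

Q* = 6091/19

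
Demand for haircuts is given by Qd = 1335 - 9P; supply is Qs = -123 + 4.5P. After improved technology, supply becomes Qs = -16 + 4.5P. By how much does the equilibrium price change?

Original equilibrium: P* = 108, Q* = 363.
New equilibrium: 1335 - 9P = -16 + 4.5P, so 1351 = 13.5P and P' = 2702/27; Q' = 1335 − 9(2702/27) = 1303/3.
Change in price: 2702/27 − 108 = -214/27.

ΔP = -214/27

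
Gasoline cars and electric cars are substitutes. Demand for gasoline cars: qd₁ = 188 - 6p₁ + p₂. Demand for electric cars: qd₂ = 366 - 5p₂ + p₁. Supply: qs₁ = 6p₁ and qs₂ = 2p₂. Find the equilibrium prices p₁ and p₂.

p₁ = 1682/83, p₂ = 4580/83

Market 1: 188 - 6p₁ + p₂ = 6p₁ → 12p₁ - p₂ = 188.
Market 2: 7p₂ - p₁ = 366.
Eliminating p₂: 7×(1) + 1×(2) gives 83p₁ = 1682, so p₁ = 1682/83.
Back-substitute into (2): p₂ = (366 + 1×1682/83) / 7 = 4580/83.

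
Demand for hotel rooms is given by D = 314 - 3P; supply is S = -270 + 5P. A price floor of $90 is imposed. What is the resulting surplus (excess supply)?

Surplus = 136

Equilibrium price would be P* = 73, so the floor at 90 binds.
At P = 90: D = 44, S = 180.
Surplus = 180 − 44 = 136.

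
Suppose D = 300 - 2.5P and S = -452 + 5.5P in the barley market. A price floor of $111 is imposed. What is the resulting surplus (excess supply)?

Surplus = 136

Equilibrium price would be P* = 94, so the floor at 111 binds.
At P = 111: D = 22.5, S = 158.5.
Surplus = 158.5 − 22.5 = 136.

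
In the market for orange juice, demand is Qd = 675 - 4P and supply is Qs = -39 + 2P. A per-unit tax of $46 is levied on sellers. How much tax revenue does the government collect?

Tax revenue = 18998/3

Pre-tax equilibrium: P* = 119, Q* = 199.
Tax on sellers shifts supply to Qs = -39 + 2(P − 46) = -131 + 2P.
675 - 4P = -131 + 2P gives buyer price Pb = 403/3; sellers receive Ps = 403/3 − 46 = 265/3.
New quantity: Q = 675 − 4(403/3) = 413/3.
Revenue = 46 × 413/3 = 18998/3.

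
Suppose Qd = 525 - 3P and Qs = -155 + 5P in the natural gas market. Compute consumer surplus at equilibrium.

Consumer surplus = 12150

Equilibrium: 525 - 3P = -155 + 5P gives P* = 85, Q* = 270.
Demand choke price (Qd = 0): P = 175.
CS = ½(175 − 85)(270) = 12150.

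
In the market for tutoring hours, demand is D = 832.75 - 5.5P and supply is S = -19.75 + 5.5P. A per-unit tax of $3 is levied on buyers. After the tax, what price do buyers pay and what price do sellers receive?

Pre-tax equilibrium: P* = 77.5, Q* = 406.5.
Tax on buyers shifts demand to D = 832.75 − 5.5(P + 3) = 816.25 - 5.5P.
816.25 - 5.5P = -19.75 + 5.5P gives seller price Ps = 76; buyers pay Pb = 76 + 3 = 79.
New quantity: Q = 832.75 − 5.5(79) = 398.25.

Buyers pay $79, sellers receive $76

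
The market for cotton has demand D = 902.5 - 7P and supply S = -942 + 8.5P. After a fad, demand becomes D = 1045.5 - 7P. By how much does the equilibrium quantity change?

ΔQ = 2431/31

Original equilibrium: P* = 119, Q* = 69.5.
New equilibrium: 1045.5 - 7P = -942 + 8.5P, so 1987.5 = 15.5P and P' = 3975/31; Q' = 1045.5 − 7(3975/31) = 9171/62.
Change in quantity: 9171/62 − 69.5 = 2431/31.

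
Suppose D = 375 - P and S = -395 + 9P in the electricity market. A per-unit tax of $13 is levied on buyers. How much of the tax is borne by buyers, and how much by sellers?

Buyers bear $11.7, sellers bear $1.3

Pre-tax equilibrium: P* = 77, Q* = 298.
Tax on buyers shifts demand to D = 375 − 1(P + 13) = 362 - P.
362 - P = -395 + 9P gives seller price Ps = 75.7; buyers pay Pb = 75.7 + 13 = 88.7.
New quantity: Q = 375 − 1(88.7) = 286.3.
Buyer burden = 88.7 − 77 = 11.7; seller burden = 77 − 75.7 = 1.3.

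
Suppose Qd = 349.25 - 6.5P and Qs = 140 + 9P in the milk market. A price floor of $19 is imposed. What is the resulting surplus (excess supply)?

Surplus = 85.25

Equilibrium price would be P* = 13.5, so the floor at 19 binds.
At P = 19: Qd = 225.75, Qs = 311.
Surplus = 311 − 225.75 = 85.25.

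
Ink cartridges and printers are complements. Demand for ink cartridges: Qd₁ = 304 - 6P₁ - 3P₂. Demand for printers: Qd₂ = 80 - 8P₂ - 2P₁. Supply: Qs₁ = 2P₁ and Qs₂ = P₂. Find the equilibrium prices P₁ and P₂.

P₁ = 416/11, P₂ = 16/33

Market 1: 304 - 6P₁ - 3P₂ = 2P₁ → 8P₁ + 3P₂ = 304.
Market 2: 9P₂ + 2P₁ = 80.
Eliminating P₂: 9×(1) − 3×(2) gives 66P₁ = 2496, so P₁ = 416/11.
Back-substitute into (2): P₂ = (80 − 2×416/11) / 9 = 16/33.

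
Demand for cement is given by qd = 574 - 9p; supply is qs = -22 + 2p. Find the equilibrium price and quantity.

p* = 596/11, q* = 950/11

Set qd = qs: 574 - 9p = -22 + 2p.
596 = 11p, so p* = 596/11.
q* = 574 − 9(596/11) = 950/11.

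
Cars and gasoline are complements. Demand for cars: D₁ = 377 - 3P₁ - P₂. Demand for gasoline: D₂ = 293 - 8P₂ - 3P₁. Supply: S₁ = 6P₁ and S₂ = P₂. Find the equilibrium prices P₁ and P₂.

Market 1: 377 - 3P₁ - P₂ = 6P₁ → 9P₁ + P₂ = 377.
Market 2: 9P₂ + 3P₁ = 293.
Eliminating P₂: 9×(1) − 1×(2) gives 78P₁ = 3100, so P₁ = 1550/39.
Back-substitute into (2): P₂ = (293 − 3×1550/39) / 9 = 251/13.

P₁ = 1550/39, P₂ = 251/13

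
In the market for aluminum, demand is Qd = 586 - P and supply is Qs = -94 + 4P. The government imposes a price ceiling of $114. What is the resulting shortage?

Equilibrium price would be P* = 136, so the ceiling at 114 binds.
At P = 114: Qd = 586 − 1(114) = 472, Qs = -94 + 4(114) = 362.
Shortage = 472 − 362 = 110.

Shortage = 110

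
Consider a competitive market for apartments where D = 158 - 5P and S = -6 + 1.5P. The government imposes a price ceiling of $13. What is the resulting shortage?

Shortage = 79.5

Equilibrium price would be P* = 328/13, so the ceiling at 13 binds.
At P = 13: D = 158 − 5(13) = 93, S = -6 + 1.5(13) = 13.5.
Shortage = 93 − 13.5 = 79.5.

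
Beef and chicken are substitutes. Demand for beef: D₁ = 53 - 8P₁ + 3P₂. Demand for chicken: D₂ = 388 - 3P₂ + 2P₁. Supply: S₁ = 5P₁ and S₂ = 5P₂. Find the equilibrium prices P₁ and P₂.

Market 1: 53 - 8P₁ + 3P₂ = 5P₁ → 13P₁ - 3P₂ = 53.
Market 2: 8P₂ - 2P₁ = 388.
Eliminating P₂: 8×(1) + 3×(2) gives 98P₁ = 1588, so P₁ = 794/49.
Back-substitute into (2): P₂ = (388 + 2×794/49) / 8 = 2575/49.

P₁ = 794/49, P₂ = 2575/49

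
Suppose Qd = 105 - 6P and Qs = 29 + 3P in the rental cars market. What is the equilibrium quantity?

Q* = 163/3

Set Qd = Qs: 105 - 6P = 29 + 3P.
76 = 9P, so P* = 76/9.
Q* = 105 − 6(76/9) = 163/3.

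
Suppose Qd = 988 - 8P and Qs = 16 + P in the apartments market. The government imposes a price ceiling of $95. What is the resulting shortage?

Equilibrium price would be P* = 108, so the ceiling at 95 binds.
At P = 95: Qd = 988 − 8(95) = 228, Qs = 16 + 1(95) = 111.
Shortage = 228 − 111 = 117.

Shortage = 117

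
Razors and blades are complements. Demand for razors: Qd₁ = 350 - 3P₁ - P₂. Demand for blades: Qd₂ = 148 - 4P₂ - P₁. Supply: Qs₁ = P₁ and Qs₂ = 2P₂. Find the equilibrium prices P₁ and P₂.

Market 1: 350 - 3P₁ - P₂ = P₁ → 4P₁ + P₂ = 350.
Market 2: 6P₂ + P₁ = 148.
Eliminating P₂: 6×(1) − 1×(2) gives 23P₁ = 1952, so P₁ = 1952/23.
Back-substitute into (2): P₂ = (148 − 1×1952/23) / 6 = 242/23.

P₁ = 1952/23, P₂ = 242/23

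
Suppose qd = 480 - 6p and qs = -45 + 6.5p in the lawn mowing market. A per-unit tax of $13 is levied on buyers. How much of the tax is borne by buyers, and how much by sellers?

Pre-tax equilibrium: p* = 42, q* = 228.
Tax on buyers shifts demand to qd = 480 − 6(p + 13) = 402 - 6p.
402 - 6p = -45 + 6.5p gives seller price ps = 35.76; buyers pay pb = 35.76 + 13 = 48.76.
New quantity: q = 480 − 6(48.76) = 187.44.
Buyer burden = 48.76 − 42 = 6.76; seller burden = 42 − 35.76 = 6.24.

Buyers bear $6.76, sellers bear $6.24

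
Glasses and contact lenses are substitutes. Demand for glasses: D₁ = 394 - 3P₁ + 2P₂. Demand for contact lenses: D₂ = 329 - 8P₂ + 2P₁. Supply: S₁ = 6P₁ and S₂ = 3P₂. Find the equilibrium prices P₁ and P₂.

Market 1: 394 - 3P₁ + 2P₂ = 6P₁ → 9P₁ - 2P₂ = 394.
Market 2: 11P₂ - 2P₁ = 329.
Eliminating P₂: 11×(1) + 2×(2) gives 95P₁ = 4992, so P₁ = 4992/95.
Back-substitute into (2): P₂ = (329 + 2×4992/95) / 11 = 3749/95.

P₁ = 4992/95, P₂ = 3749/95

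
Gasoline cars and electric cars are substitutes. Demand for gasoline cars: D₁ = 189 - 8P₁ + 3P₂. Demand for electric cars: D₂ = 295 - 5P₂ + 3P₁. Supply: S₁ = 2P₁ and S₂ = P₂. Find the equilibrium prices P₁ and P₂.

Market 1: 189 - 8P₁ + 3P₂ = 2P₁ → 10P₁ - 3P₂ = 189.
Market 2: 6P₂ - 3P₁ = 295.
Eliminating P₂: 6×(1) + 3×(2) gives 51P₁ = 2019, so P₁ = 673/17.
Back-substitute into (2): P₂ = (295 + 3×673/17) / 6 = 3517/51.

P₁ = 673/17, P₂ = 3517/51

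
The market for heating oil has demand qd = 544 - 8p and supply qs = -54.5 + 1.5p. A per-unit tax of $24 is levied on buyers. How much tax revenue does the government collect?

Tax revenue = 4416/19

Pre-tax equilibrium: p* = 63, q* = 40.
Tax on buyers shifts demand to qd = 544 − 8(p + 24) = 352 - 8p.
352 - 8p = -54.5 + 1.5p gives seller price ps = 813/19; buyers pay pb = 813/19 + 24 = 1269/19.
New quantity: q = 544 − 8(1269/19) = 184/19.
Revenue = 24 × 184/19 = 4416/19.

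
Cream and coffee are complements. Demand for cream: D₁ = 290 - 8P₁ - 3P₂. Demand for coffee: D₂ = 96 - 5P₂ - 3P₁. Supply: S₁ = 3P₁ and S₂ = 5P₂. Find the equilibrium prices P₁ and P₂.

Market 1: 290 - 8P₁ - 3P₂ = 3P₁ → 11P₁ + 3P₂ = 290.
Market 2: 10P₂ + 3P₁ = 96.
Eliminating P₂: 10×(1) − 3×(2) gives 101P₁ = 2612, so P₁ = 2612/101.
Back-substitute into (2): P₂ = (96 − 3×2612/101) / 10 = 186/101.

P₁ = 2612/101, P₂ = 186/101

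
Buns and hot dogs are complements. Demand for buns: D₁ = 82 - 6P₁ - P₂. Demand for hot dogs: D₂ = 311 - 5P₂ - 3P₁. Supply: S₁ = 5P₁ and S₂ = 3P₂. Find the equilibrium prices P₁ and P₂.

P₁ = 69/17, P₂ = 635/17

Market 1: 82 - 6P₁ - P₂ = 5P₁ → 11P₁ + P₂ = 82.
Market 2: 8P₂ + 3P₁ = 311.
Eliminating P₂: 8×(1) − 1×(2) gives 85P₁ = 345, so P₁ = 69/17.
Back-substitute into (2): P₂ = (311 − 3×69/17) / 8 = 635/17.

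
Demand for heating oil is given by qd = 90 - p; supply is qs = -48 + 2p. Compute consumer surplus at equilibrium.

Consumer surplus = 968

Equilibrium: 90 - p = -48 + 2p gives p* = 46, q* = 44.
Demand choke price (qd = 0): p = 90.
CS = ½(90 − 46)(44) = 968.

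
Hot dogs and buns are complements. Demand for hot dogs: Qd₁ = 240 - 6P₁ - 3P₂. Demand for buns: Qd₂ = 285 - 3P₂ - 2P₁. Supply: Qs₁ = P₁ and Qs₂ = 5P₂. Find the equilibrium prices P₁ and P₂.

P₁ = 21.3, P₂ = 30.3

Market 1: 240 - 6P₁ - 3P₂ = P₁ → 7P₁ + 3P₂ = 240.
Market 2: 8P₂ + 2P₁ = 285.
Eliminating P₂: 8×(1) − 3×(2) gives 50P₁ = 1065, so P₁ = 21.3.
Back-substitute into (2): P₂ = (285 − 2×21.3) / 8 = 30.3.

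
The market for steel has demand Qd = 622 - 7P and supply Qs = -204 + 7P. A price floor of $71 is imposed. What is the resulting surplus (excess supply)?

Equilibrium price would be P* = 59, so the floor at 71 binds.
At P = 71: Qd = 125, Qs = 293.
Surplus = 293 − 125 = 168.

Surplus = 168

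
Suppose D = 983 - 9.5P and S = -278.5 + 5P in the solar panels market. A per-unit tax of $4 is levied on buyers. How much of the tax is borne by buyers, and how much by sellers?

Pre-tax equilibrium: P* = 87, Q* = 156.5.
Tax on buyers shifts demand to D = 983 − 9.5(P + 4) = 945 - 9.5P.
945 - 9.5P = -278.5 + 5P gives seller price Ps = 2447/29; buyers pay Pb = 2447/29 + 4 = 2563/29.
New quantity: Q = 983 − 9.5(2563/29) = 8317/58.
Buyer burden = 2563/29 − 87 = 40/29; seller burden = 87 − 2447/29 = 76/29.

Buyers bear 40/29, sellers bear 76/29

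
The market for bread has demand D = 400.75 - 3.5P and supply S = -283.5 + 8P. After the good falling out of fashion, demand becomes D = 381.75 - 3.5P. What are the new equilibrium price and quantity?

P' = 2661/46, Q' = 8247/46

Original equilibrium: P* = 59.5, Q* = 192.5.
New equilibrium: 381.75 - 3.5P = -283.5 + 8P, so 665.25 = 11.5P and P' = 2661/46; Q' = 381.75 − 3.5(2661/46) = 8247/46.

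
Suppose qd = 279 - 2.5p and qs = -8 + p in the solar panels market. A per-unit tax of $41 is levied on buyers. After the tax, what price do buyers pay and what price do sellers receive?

Pre-tax equilibrium: p* = 82, q* = 74.
Tax on buyers shifts demand to qd = 279 − 2.5(p + 41) = 176.5 - 2.5p.
176.5 - 2.5p = -8 + p gives seller price ps = 369/7; buyers pay pb = 369/7 + 41 = 656/7.
New quantity: q = 279 − 2.5(656/7) = 313/7.

Buyers pay 656/7, sellers receive 369/7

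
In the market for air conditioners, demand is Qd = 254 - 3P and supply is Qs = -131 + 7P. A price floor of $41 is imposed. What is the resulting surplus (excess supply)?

Equilibrium price would be P* = 38.5, so the floor at 41 binds.
At P = 41: Qd = 131, Qs = 156.
Surplus = 156 − 131 = 25.

Surplus = 25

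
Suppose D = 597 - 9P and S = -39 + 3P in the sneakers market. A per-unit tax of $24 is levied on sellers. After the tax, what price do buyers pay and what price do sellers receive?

Pre-tax equilibrium: P* = 53, Q* = 120.
Tax on sellers shifts supply to S = -39 + 3(P − 24) = -111 + 3P.
597 - 9P = -111 + 3P gives buyer price Pb = 59; sellers receive Ps = 59 − 24 = 35.
New quantity: Q = 597 − 9(59) = 66.

Buyers pay $59, sellers receive $35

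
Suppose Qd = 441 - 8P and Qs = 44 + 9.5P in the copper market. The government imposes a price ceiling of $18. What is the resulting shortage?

Shortage = 82

Equilibrium price would be P* = 794/35, so the ceiling at 18 binds.
At P = 18: Qd = 441 − 8(18) = 297, Qs = 44 + 9.5(18) = 215.
Shortage = 297 − 215 = 82.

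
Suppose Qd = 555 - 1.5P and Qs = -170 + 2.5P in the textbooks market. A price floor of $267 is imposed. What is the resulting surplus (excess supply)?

Equilibrium price would be P* = 181.25, so the floor at 267 binds.
At P = 267: Qd = 154.5, Qs = 497.5.
Surplus = 497.5 − 154.5 = 343.

Surplus = 343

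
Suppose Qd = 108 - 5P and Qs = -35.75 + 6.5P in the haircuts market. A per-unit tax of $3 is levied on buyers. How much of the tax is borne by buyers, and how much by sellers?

Buyers bear 39/23, sellers bear 30/23

Pre-tax equilibrium: P* = 12.5, Q* = 45.5.
Tax on buyers shifts demand to Qd = 108 − 5(P + 3) = 93 - 5P.
93 - 5P = -35.75 + 6.5P gives seller price Ps = 515/46; buyers pay Pb = 515/46 + 3 = 653/46.
New quantity: Q = 108 − 5(653/46) = 1703/46.
Buyer burden = 653/46 − 12.5 = 39/23; seller burden = 12.5 − 515/46 = 30/23.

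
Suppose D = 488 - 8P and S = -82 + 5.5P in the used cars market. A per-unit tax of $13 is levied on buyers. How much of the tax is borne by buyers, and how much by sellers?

Pre-tax equilibrium: P* = 380/9, Q* = 1352/9.
Tax on buyers shifts demand to D = 488 − 8(P + 13) = 384 - 8P.
384 - 8P = -82 + 5.5P gives seller price Ps = 932/27; buyers pay Pb = 932/27 + 13 = 1283/27.
New quantity: Q = 488 − 8(1283/27) = 2912/27.
Buyer burden = 1283/27 − 380/9 = 143/27; seller burden = 380/9 − 932/27 = 208/27.

Buyers bear 143/27, sellers bear 208/27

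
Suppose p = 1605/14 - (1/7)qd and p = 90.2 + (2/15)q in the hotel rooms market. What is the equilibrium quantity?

Set the two price expressions equal: 1605/14 - (1/7)q = 90.2 + (2/15)q.
1711/70 = (29/105)q, so q* = 88.5.
p* = 1605/14 − (1/7)(88.5) = 102.

q* = 88.5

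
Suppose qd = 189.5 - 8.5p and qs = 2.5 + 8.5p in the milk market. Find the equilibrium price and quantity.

p* = 11, q* = 96

Set qd = qs: 189.5 - 8.5p = 2.5 + 8.5p.
187 = 17p, so p* = 11.
q* = 189.5 − 8.5(11) = 96.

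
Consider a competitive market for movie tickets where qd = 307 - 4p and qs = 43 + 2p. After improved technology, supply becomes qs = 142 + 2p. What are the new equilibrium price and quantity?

Original equilibrium: p* = 44, q* = 131.
New equilibrium: 307 - 4p = 142 + 2p, so 165 = 6p and p' = 27.5; q' = 307 − 4(27.5) = 197.

p' = 27.5, q' = 197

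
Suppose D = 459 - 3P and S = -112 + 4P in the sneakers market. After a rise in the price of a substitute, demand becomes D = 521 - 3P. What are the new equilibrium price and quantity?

P' = 633/7, Q' = 1748/7

Original equilibrium: P* = 571/7, Q* = 1500/7.
New equilibrium: 521 - 3P = -112 + 4P, so 633 = 7P and P' = 633/7; Q' = 521 − 3(633/7) = 1748/7.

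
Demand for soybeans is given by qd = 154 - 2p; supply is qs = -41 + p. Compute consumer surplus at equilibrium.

Equilibrium: 154 - 2p = -41 + p gives p* = 65, q* = 24.
Demand choke price (qd = 0): p = 77.
CS = ½(77 − 65)(24) = 144.

Consumer surplus = 144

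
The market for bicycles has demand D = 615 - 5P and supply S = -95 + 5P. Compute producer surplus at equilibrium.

Producer surplus = 6760

Equilibrium: 615 - 5P = -95 + 5P gives P* = 71, Q* = 260.
Supply starts at P = 19 (where S = 0).
PS = ½(71 − 19)(260) = 6760.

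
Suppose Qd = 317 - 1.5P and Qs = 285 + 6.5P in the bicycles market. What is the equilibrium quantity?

Q* = 311

Set Qd = Qs: 317 - 1.5P = 285 + 6.5P.
32 = 8P, so P* = 4.
Q* = 317 − 1.5(4) = 311.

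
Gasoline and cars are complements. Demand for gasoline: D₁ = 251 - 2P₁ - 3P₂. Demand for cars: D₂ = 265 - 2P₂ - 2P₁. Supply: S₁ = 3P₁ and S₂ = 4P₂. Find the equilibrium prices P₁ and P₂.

Market 1: 251 - 2P₁ - 3P₂ = 3P₁ → 5P₁ + 3P₂ = 251.
Market 2: 6P₂ + 2P₁ = 265.
Eliminating P₂: 6×(1) − 3×(2) gives 24P₁ = 711, so P₁ = 29.625.
Back-substitute into (2): P₂ = (265 − 2×29.625) / 6 = 823/24.

P₁ = 29.625, P₂ = 823/24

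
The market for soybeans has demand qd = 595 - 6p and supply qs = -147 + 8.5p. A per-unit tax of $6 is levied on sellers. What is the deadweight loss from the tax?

Pre-tax equilibrium: p* = 1484/29, q* = 8351/29.
Tax on sellers shifts supply to qs = -147 + 8.5(p − 6) = -198 + 8.5p.
595 - 6p = -198 + 8.5p gives buyer price pb = 1586/29; sellers receive ps = 1586/29 − 6 = 1412/29.
New quantity: q = 595 − 6(1586/29) = 7739/29.
DWL = ½ × 6 × (8351/29 − 7739/29) = 1836/29.

Deadweight loss = 1836/29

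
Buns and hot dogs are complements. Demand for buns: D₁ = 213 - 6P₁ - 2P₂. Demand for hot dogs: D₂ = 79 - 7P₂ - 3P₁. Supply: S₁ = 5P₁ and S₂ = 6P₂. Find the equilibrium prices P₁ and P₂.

P₁ = 2611/137, P₂ = 230/137

Market 1: 213 - 6P₁ - 2P₂ = 5P₁ → 11P₁ + 2P₂ = 213.
Market 2: 13P₂ + 3P₁ = 79.
Eliminating P₂: 13×(1) − 2×(2) gives 137P₁ = 2611, so P₁ = 2611/137.
Back-substitute into (2): P₂ = (79 − 3×2611/137) / 13 = 230/137.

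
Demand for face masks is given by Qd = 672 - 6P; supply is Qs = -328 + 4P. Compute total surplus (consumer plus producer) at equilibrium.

Total surplus = 1080

Equilibrium: 672 - 6P = -328 + 4P gives P* = 100, Q* = 72.
Demand choke price: P = 112; supply starts at P = 82.
CS = ½(112 − 100)(72) = 432; PS = ½(100 − 82)(72) = 648.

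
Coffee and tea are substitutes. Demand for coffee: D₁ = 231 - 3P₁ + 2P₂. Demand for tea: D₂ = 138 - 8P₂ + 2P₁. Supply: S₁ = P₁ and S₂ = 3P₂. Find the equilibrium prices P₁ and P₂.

P₁ = 70.425, P₂ = 25.35

Market 1: 231 - 3P₁ + 2P₂ = P₁ → 4P₁ - 2P₂ = 231.
Market 2: 11P₂ - 2P₁ = 138.
Eliminating P₂: 11×(1) + 2×(2) gives 40P₁ = 2817, so P₁ = 70.425.
Back-substitute into (2): P₂ = (138 + 2×70.425) / 11 = 25.35.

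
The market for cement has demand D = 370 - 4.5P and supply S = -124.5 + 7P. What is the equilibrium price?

Set D = S: 370 - 4.5P = -124.5 + 7P.
494.5 = 11.5P, so P* = 43.
Q* = 370 − 4.5(43) = 176.5.

P* = 43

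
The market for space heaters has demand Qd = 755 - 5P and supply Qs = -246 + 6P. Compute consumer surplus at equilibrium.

Equilibrium: 755 - 5P = -246 + 6P gives P* = 91, Q* = 300.
Demand choke price (Qd = 0): P = 151.
CS = ½(151 − 91)(300) = 9000.

Consumer surplus = 9000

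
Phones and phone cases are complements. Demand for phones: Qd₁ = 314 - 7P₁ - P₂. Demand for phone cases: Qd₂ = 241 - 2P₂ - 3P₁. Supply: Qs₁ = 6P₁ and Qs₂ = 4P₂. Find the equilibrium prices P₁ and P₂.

P₁ = 1643/75, P₂ = 2191/75

Market 1: 314 - 7P₁ - P₂ = 6P₁ → 13P₁ + P₂ = 314.
Market 2: 6P₂ + 3P₁ = 241.
Eliminating P₂: 6×(1) − 1×(2) gives 75P₁ = 1643, so P₁ = 1643/75.
Back-substitute into (2): P₂ = (241 − 3×1643/75) / 6 = 2191/75.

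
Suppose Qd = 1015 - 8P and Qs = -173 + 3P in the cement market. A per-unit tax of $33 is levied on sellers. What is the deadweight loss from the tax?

Pre-tax equilibrium: P* = 108, Q* = 151.
Tax on sellers shifts supply to Qs = -173 + 3(P − 33) = -272 + 3P.
1015 - 8P = -272 + 3P gives buyer price Pb = 117; sellers receive Ps = 117 − 33 = 84.
New quantity: Q = 1015 − 8(117) = 79.
DWL = ½ × 33 × (151 − 79) = 1188.

Deadweight loss = 1188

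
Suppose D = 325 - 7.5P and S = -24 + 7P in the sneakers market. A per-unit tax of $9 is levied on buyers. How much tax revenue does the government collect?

Tax revenue = 29205/29

Pre-tax equilibrium: P* = 698/29, Q* = 4190/29.
Tax on buyers shifts demand to D = 325 − 7.5(P + 9) = 257.5 - 7.5P.
257.5 - 7.5P = -24 + 7P gives seller price Ps = 563/29; buyers pay Pb = 563/29 + 9 = 824/29.
New quantity: Q = 325 − 7.5(824/29) = 3245/29.
Revenue = 9 × 3245/29 = 29205/29.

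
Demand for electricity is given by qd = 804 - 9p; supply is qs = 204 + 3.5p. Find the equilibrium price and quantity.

p* = 48, q* = 372

Set qd = qs: 804 - 9p = 204 + 3.5p.
600 = 12.5p, so p* = 48.
q* = 804 − 9(48) = 372.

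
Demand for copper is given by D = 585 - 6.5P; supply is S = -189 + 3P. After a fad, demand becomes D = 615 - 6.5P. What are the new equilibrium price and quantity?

P' = 1608/19, Q' = 1233/19

Original equilibrium: P* = 1548/19, Q* = 1053/19.
New equilibrium: 615 - 6.5P = -189 + 3P, so 804 = 9.5P and P' = 1608/19; Q' = 615 − 6.5(1608/19) = 1233/19.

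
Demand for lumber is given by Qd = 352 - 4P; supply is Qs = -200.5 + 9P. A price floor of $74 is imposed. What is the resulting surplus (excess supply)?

Equilibrium price would be P* = 42.5, so the floor at 74 binds.
At P = 74: Qd = 56, Qs = 465.5.
Surplus = 465.5 − 56 = 409.5.

Surplus = 409.5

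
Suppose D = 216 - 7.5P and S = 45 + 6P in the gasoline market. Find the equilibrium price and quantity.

Set D = S: 216 - 7.5P = 45 + 6P.
171 = 13.5P, so P* = 38/3.
Q* = 216 − 7.5(38/3) = 121.

P* = 38/3, Q* = 121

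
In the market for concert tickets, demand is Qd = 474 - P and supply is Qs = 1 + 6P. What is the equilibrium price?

P* = 473/7

Set Qd = Qs: 474 - P = 1 + 6P.
473 = 7P, so P* = 473/7.
Q* = 474 − 1(473/7) = 2845/7.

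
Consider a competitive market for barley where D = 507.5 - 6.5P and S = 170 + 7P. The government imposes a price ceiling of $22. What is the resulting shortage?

Shortage = 40.5

Equilibrium price would be P* = 25, so the ceiling at 22 binds.
At P = 22: D = 507.5 − 6.5(22) = 364.5, S = 170 + 7(22) = 324.
Shortage = 364.5 − 324 = 40.5.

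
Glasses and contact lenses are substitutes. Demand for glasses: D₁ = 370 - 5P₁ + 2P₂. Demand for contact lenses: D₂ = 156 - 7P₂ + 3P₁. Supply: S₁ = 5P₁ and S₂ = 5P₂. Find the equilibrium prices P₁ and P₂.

P₁ = 792/19, P₂ = 445/19

Market 1: 370 - 5P₁ + 2P₂ = 5P₁ → 10P₁ - 2P₂ = 370.
Market 2: 12P₂ - 3P₁ = 156.
Eliminating P₂: 12×(1) + 2×(2) gives 114P₁ = 4752, so P₁ = 792/19.
Back-substitute into (2): P₂ = (156 + 3×792/19) / 12 = 445/19.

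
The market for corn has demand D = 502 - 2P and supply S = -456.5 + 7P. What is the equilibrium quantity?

Q* = 289

Set D = S: 502 - 2P = -456.5 + 7P.
958.5 = 9P, so P* = 106.5.
Q* = 502 − 2(106.5) = 289.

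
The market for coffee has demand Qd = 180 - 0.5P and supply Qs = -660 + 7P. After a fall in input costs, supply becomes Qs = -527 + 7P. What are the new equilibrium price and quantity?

Original equilibrium: P* = 112, Q* = 124.
New equilibrium: 180 - 0.5P = -527 + 7P, so 707 = 7.5P and P' = 1414/15; Q' = 180 − 0.5(1414/15) = 1993/15.

P' = 1414/15, Q' = 1993/15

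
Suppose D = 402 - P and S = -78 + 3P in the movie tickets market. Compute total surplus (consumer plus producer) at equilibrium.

Total surplus = 53016

Equilibrium: 402 - P = -78 + 3P gives P* = 120, Q* = 282.
Demand choke price: P = 402; supply starts at P = 26.
CS = ½(402 − 120)(282) = 39762; PS = ½(120 − 26)(282) = 13254.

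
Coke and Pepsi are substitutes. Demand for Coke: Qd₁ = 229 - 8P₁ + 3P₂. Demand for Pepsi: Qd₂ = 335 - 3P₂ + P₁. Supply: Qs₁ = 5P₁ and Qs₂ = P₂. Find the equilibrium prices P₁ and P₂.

Market 1: 229 - 8P₁ + 3P₂ = 5P₁ → 13P₁ - 3P₂ = 229.
Market 2: 4P₂ - P₁ = 335.
Eliminating P₂: 4×(1) + 3×(2) gives 49P₁ = 1921, so P₁ = 1921/49.
Back-substitute into (2): P₂ = (335 + 1×1921/49) / 4 = 4584/49.

P₁ = 1921/49, P₂ = 4584/49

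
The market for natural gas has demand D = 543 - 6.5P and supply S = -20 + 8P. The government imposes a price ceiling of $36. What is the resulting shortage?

Equilibrium price would be P* = 1126/29, so the ceiling at 36 binds.
At P = 36: D = 543 − 6.5(36) = 309, S = -20 + 8(36) = 268.
Shortage = 309 − 268 = 41.

Shortage = 41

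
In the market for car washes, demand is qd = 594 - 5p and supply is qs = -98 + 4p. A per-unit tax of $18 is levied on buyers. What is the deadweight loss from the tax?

Deadweight loss = 360

Pre-tax equilibrium: p* = 692/9, q* = 1886/9.
Tax on buyers shifts demand to qd = 594 − 5(p + 18) = 504 - 5p.
504 - 5p = -98 + 4p gives seller price ps = 602/9; buyers pay pb = 602/9 + 18 = 764/9.
New quantity: q = 594 − 5(764/9) = 1526/9.
DWL = ½ × 18 × (1886/9 − 1526/9) = 360.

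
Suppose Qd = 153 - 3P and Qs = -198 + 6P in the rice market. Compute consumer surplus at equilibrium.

Consumer surplus = 216

Equilibrium: 153 - 3P = -198 + 6P gives P* = 39, Q* = 36.
Demand choke price (Qd = 0): P = 51.
CS = ½(51 − 39)(36) = 216.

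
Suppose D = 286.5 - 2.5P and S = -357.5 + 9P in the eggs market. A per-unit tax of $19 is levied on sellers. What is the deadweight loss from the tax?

Pre-tax equilibrium: P* = 56, Q* = 146.5.
Tax on sellers shifts supply to S = -357.5 + 9(P − 19) = -528.5 + 9P.
286.5 - 2.5P = -528.5 + 9P gives buyer price Pb = 1630/23; sellers receive Ps = 1630/23 − 19 = 1193/23.
New quantity: Q = 286.5 − 2.5(1630/23) = 5029/46.
DWL = ½ × 19 × (146.5 − 5029/46) = 16245/46.

Deadweight loss = 16245/46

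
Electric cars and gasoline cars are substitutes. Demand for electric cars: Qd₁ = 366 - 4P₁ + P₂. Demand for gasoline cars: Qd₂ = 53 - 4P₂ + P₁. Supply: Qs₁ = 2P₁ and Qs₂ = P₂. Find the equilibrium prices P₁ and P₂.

P₁ = 1883/29, P₂ = 684/29

Market 1: 366 - 4P₁ + P₂ = 2P₁ → 6P₁ - P₂ = 366.
Market 2: 5P₂ - P₁ = 53.
Eliminating P₂: 5×(1) + 1×(2) gives 29P₁ = 1883, so P₁ = 1883/29.
Back-substitute into (2): P₂ = (53 + 1×1883/29) / 5 = 684/29.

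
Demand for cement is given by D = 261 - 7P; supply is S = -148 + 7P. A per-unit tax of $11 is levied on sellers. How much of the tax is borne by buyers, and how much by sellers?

Buyers bear $5.5, sellers bear $5.5

Pre-tax equilibrium: P* = 409/14, Q* = 56.5.
Tax on sellers shifts supply to S = -148 + 7(P − 11) = -225 + 7P.
261 - 7P = -225 + 7P gives buyer price Pb = 243/7; sellers receive Ps = 243/7 − 11 = 166/7.
New quantity: Q = 261 − 7(243/7) = 18.
Buyer burden = 243/7 − 409/14 = 5.5; seller burden = 409/14 − 166/7 = 5.5.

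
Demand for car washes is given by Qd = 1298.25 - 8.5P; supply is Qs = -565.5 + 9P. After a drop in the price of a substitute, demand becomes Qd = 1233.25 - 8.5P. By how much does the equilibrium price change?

ΔP = -26/7

Original equilibrium: P* = 106.5, Q* = 393.
New equilibrium: 1233.25 - 8.5P = -565.5 + 9P, so 1798.75 = 17.5P and P' = 1439/14; Q' = 1233.25 − 8.5(1439/14) = 2517/7.
Change in price: 1439/14 − 106.5 = -26/7.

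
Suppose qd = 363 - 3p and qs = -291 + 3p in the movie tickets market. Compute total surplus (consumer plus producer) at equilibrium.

Equilibrium: 363 - 3p = -291 + 3p gives p* = 109, q* = 36.
Demand choke price: p = 121; supply starts at p = 97.
CS = ½(121 − 109)(36) = 216; PS = ½(109 − 97)(36) = 216.

Total surplus = 432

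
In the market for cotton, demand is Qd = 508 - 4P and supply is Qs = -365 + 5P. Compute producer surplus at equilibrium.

Equilibrium: 508 - 4P = -365 + 5P gives P* = 97, Q* = 120.
Supply starts at P = 73 (where Qs = 0).
PS = ½(97 − 73)(120) = 1440.

Producer surplus = 1440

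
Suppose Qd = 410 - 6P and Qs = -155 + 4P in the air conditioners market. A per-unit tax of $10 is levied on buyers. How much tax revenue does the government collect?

Pre-tax equilibrium: P* = 56.5, Q* = 71.
Tax on buyers shifts demand to Qd = 410 − 6(P + 10) = 350 - 6P.
350 - 6P = -155 + 4P gives seller price Ps = 50.5; buyers pay Pb = 50.5 + 10 = 60.5.
New quantity: Q = 410 − 6(60.5) = 47.
Revenue = 10 × 47 = 470.

Tax revenue = 470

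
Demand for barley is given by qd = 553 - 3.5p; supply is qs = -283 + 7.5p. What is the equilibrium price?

Set qd = qs: 553 - 3.5p = -283 + 7.5p.
836 = 11p, so p* = 76.
q* = 553 − 3.5(76) = 287.

p* = 76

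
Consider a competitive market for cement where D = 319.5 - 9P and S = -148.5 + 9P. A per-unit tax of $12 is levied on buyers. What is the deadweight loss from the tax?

Pre-tax equilibrium: P* = 26, Q* = 85.5.
Tax on buyers shifts demand to D = 319.5 − 9(P + 12) = 211.5 - 9P.
211.5 - 9P = -148.5 + 9P gives seller price Ps = 20; buyers pay Pb = 20 + 12 = 32.
New quantity: Q = 319.5 − 9(32) = 31.5.
DWL = ½ × 12 × (85.5 − 31.5) = 324.

Deadweight loss = 324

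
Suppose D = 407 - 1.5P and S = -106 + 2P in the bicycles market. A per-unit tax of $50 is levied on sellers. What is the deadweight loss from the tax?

Deadweight loss = 7500/7

Pre-tax equilibrium: P* = 1026/7, Q* = 1310/7.
Tax on sellers shifts supply to S = -106 + 2(P − 50) = -206 + 2P.
407 - 1.5P = -206 + 2P gives buyer price Pb = 1226/7; sellers receive Ps = 1226/7 − 50 = 876/7.
New quantity: Q = 407 − 1.5(1226/7) = 1010/7.
DWL = ½ × 50 × (1310/7 − 1010/7) = 7500/7.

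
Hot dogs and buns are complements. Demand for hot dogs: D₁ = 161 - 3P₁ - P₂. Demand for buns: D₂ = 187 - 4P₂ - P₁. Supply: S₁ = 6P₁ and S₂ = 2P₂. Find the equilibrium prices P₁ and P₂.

P₁ = 779/53, P₂ = 1522/53

Market 1: 161 - 3P₁ - P₂ = 6P₁ → 9P₁ + P₂ = 161.
Market 2: 6P₂ + P₁ = 187.
Eliminating P₂: 6×(1) − 1×(2) gives 53P₁ = 779, so P₁ = 779/53.
Back-substitute into (2): P₂ = (187 − 1×779/53) / 6 = 1522/53.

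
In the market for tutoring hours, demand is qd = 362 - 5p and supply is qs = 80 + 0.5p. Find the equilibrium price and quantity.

p* = 564/11, q* = 1162/11

Set qd = qs: 362 - 5p = 80 + 0.5p.
282 = 5.5p, so p* = 564/11.
q* = 362 − 5(564/11) = 1162/11.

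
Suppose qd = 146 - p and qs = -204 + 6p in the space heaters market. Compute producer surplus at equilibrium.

Producer surplus = 768

Equilibrium: 146 - p = -204 + 6p gives p* = 50, q* = 96.
Supply starts at p = 34 (where qs = 0).
PS = ½(50 − 34)(96) = 768.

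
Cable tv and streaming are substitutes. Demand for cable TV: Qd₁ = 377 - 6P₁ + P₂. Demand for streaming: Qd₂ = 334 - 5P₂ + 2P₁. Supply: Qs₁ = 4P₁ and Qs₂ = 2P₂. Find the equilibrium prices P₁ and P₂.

Market 1: 377 - 6P₁ + P₂ = 4P₁ → 10P₁ - P₂ = 377.
Market 2: 7P₂ - 2P₁ = 334.
Eliminating P₂: 7×(1) + 1×(2) gives 68P₁ = 2973, so P₁ = 2973/68.
Back-substitute into (2): P₂ = (334 + 2×2973/68) / 7 = 2047/34.

P₁ = 2973/68, P₂ = 2047/34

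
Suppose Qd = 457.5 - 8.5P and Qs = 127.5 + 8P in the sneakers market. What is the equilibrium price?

Set Qd = Qs: 457.5 - 8.5P = 127.5 + 8P.
330 = 16.5P, so P* = 20.
Q* = 457.5 − 8.5(20) = 287.5.

P* = 20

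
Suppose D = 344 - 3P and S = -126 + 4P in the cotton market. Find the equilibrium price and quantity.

Set D = S: 344 - 3P = -126 + 4P.
470 = 7P, so P* = 470/7.
Q* = 344 − 3(470/7) = 998/7.

P* = 470/7, Q* = 998/7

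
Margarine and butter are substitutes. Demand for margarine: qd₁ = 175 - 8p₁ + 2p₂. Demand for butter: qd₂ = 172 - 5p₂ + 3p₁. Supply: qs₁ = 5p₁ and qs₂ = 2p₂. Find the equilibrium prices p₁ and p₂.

Market 1: 175 - 8p₁ + 2p₂ = 5p₁ → 13p₁ - 2p₂ = 175.
Market 2: 7p₂ - 3p₁ = 172.
Eliminating p₂: 7×(1) + 2×(2) gives 85p₁ = 1569, so p₁ = 1569/85.
Back-substitute into (2): p₂ = (172 + 3×1569/85) / 7 = 2761/85.

p₁ = 1569/85, p₂ = 2761/85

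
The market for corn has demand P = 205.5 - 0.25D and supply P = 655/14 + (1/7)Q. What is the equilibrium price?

Set the two price expressions equal: 205.5 - 0.25Q = 655/14 + (1/7)Q.
1111/7 = (11/28)Q, so Q* = 404.
P* = 205.5 − (0.25)(404) = 104.5.

P* = 104.5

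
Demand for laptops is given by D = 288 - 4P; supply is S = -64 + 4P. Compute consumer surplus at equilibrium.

Equilibrium: 288 - 4P = -64 + 4P gives P* = 44, Q* = 112.
Demand choke price (D = 0): P = 72.
CS = ½(72 − 44)(112) = 1568.

Consumer surplus = 1568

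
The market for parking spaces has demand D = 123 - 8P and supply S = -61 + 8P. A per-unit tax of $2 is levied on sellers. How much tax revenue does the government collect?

Pre-tax equilibrium: P* = 11.5, Q* = 31.
Tax on sellers shifts supply to S = -61 + 8(P − 2) = -77 + 8P.
123 - 8P = -77 + 8P gives buyer price Pb = 12.5; sellers receive Ps = 12.5 − 2 = 10.5.
New quantity: Q = 123 − 8(12.5) = 23.
Revenue = 2 × 23 = 46.

Tax revenue = 46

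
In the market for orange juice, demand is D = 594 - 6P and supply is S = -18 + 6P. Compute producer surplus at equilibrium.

Equilibrium: 594 - 6P = -18 + 6P gives P* = 51, Q* = 288.
Supply starts at P = 3 (where S = 0).
PS = ½(51 − 3)(288) = 6912.

Producer surplus = 6912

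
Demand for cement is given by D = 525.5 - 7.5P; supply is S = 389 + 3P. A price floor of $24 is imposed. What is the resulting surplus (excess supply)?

Surplus = 115.5

Equilibrium price would be P* = 13, so the floor at 24 binds.
At P = 24: D = 345.5, S = 461.
Surplus = 461 − 345.5 = 115.5.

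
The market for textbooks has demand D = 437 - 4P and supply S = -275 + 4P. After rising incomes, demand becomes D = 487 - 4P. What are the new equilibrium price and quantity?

Original equilibrium: P* = 89, Q* = 81.
New equilibrium: 487 - 4P = -275 + 4P, so 762 = 8P and P' = 95.25; Q' = 487 − 4(95.25) = 106.

P' = 95.25, Q' = 106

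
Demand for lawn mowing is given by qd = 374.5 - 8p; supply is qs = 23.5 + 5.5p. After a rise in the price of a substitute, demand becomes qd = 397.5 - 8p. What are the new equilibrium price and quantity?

Original equilibrium: p* = 26, q* = 166.5.
New equilibrium: 397.5 - 8p = 23.5 + 5.5p, so 374 = 13.5p and p' = 748/27; q' = 397.5 − 8(748/27) = 9497/54.

p' = 748/27, q' = 9497/54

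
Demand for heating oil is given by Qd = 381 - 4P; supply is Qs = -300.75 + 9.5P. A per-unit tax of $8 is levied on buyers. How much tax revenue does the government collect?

Tax revenue = 33800/27

Pre-tax equilibrium: P* = 50.5, Q* = 179.
Tax on buyers shifts demand to Qd = 381 − 4(P + 8) = 349 - 4P.
349 - 4P = -300.75 + 9.5P gives seller price Ps = 2599/54; buyers pay Pb = 2599/54 + 8 = 3031/54.
New quantity: Q = 381 − 4(3031/54) = 4225/27.
Revenue = 8 × 4225/27 = 33800/27.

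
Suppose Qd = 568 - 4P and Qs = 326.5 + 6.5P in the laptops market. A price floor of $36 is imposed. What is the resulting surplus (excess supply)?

Equilibrium price would be P* = 23, so the floor at 36 binds.
At P = 36: Qd = 424, Qs = 560.5.
Surplus = 560.5 − 424 = 136.5.

Surplus = 136.5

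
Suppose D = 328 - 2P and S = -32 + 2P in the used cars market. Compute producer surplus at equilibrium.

Equilibrium: 328 - 2P = -32 + 2P gives P* = 90, Q* = 148.
Supply starts at P = 16 (where S = 0).
PS = ½(90 − 16)(148) = 5476.

Producer surplus = 5476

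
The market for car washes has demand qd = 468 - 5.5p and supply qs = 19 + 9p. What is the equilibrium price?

Set qd = qs: 468 - 5.5p = 19 + 9p.
449 = 14.5p, so p* = 898/29.
q* = 468 − 5.5(898/29) = 8633/29.

p* = 898/29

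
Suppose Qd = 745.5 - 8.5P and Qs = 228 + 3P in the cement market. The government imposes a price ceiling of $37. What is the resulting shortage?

Equilibrium price would be P* = 45, so the ceiling at 37 binds.
At P = 37: Qd = 745.5 − 8.5(37) = 431, Qs = 228 + 3(37) = 339.
Shortage = 431 − 339 = 92.

Shortage = 92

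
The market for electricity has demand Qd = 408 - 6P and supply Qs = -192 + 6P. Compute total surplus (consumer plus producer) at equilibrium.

Equilibrium: 408 - 6P = -192 + 6P gives P* = 50, Q* = 108.
Demand choke price: P = 68; supply starts at P = 32.
CS = ½(68 − 50)(108) = 972; PS = ½(50 − 32)(108) = 972.

Total surplus = 1944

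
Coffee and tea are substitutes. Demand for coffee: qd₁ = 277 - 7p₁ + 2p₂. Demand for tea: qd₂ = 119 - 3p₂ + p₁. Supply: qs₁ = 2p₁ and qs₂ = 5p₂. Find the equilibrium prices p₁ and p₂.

Market 1: 277 - 7p₁ + 2p₂ = 2p₁ → 9p₁ - 2p₂ = 277.
Market 2: 8p₂ - p₁ = 119.
Eliminating p₂: 8×(1) + 2×(2) gives 70p₁ = 2454, so p₁ = 1227/35.
Back-substitute into (2): p₂ = (119 + 1×1227/35) / 8 = 674/35.

p₁ = 1227/35, p₂ = 674/35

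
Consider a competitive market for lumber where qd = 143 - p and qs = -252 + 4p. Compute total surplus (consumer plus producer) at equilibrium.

Total surplus = 2560

Equilibrium: 143 - p = -252 + 4p gives p* = 79, q* = 64.
Demand choke price: p = 143; supply starts at p = 63.
CS = ½(143 − 79)(64) = 2048; PS = ½(79 − 63)(64) = 512.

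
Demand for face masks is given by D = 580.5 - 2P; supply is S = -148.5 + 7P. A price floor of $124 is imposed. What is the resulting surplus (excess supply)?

Equilibrium price would be P* = 81, so the floor at 124 binds.
At P = 124: D = 332.5, S = 719.5.
Surplus = 719.5 − 332.5 = 387.

Surplus = 387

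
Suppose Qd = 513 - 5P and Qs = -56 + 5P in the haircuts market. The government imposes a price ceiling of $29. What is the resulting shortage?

Shortage = 279

Equilibrium price would be P* = 56.9, so the ceiling at 29 binds.
At P = 29: Qd = 513 − 5(29) = 368, Qs = -56 + 5(29) = 89.
Shortage = 368 − 89 = 279.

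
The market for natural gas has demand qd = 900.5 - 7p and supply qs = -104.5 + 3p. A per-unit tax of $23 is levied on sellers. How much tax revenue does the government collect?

Tax revenue = 3420.1

Pre-tax equilibrium: p* = 100.5, q* = 197.
Tax on sellers shifts supply to qs = -104.5 + 3(p − 23) = -173.5 + 3p.
900.5 - 7p = -173.5 + 3p gives buyer price pb = 107.4; sellers receive ps = 107.4 − 23 = 84.4.
New quantity: q = 900.5 − 7(107.4) = 148.7.
Revenue = 23 × 148.7 = 3420.1.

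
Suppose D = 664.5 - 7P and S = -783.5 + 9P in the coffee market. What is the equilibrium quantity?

Q* = 31

Set D = S: 664.5 - 7P = -783.5 + 9P.
1448 = 16P, so P* = 90.5.
Q* = 664.5 − 7(90.5) = 31.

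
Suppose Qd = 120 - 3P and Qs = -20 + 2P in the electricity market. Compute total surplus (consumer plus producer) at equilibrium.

Total surplus = 540

Equilibrium: 120 - 3P = -20 + 2P gives P* = 28, Q* = 36.
Demand choke price: P = 40; supply starts at P = 10.
CS = ½(40 − 28)(36) = 216; PS = ½(28 − 10)(36) = 324.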